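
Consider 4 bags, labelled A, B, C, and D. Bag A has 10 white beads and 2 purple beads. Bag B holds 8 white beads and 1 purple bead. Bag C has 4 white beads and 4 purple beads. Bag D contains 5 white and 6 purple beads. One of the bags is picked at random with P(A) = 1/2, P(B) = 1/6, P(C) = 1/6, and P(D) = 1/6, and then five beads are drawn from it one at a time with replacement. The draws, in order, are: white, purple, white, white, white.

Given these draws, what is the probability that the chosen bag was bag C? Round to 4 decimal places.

The likelihood of the observed sequence under each hypothesis: P(data | bag A) = (10/12)(2/12)(10/12)(10/12)(10/12) = 0.080376; P(data | bag B) = (8/9)(1/9)(8/9)(8/9)(8/9) = 0.069366; P(data | bag C) = (4/8)(4/8)(4/8)(4/8)(4/8) = 0.03125; P(data | bag D) = (5/11)(6/11)(5/11)(5/11)(5/11) = 0.023285.
Multiplying each by its prior: 1/2 · 0.080376 = 0.040188, 1/6 · 0.069366 = 0.011561, 1/6 · 0.03125 = 0.0052083, 1/6 · 0.023285 = 0.0038808; these sum to 0.060838.
So P(bag C | data) = (0.0052083) / (0.060838) = 0.08561.

0.0856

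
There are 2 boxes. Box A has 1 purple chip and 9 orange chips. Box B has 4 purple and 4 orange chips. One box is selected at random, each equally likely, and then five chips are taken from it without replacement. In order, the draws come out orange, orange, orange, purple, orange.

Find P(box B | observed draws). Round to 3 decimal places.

0.125

Under each hypothesis, the probability of the observed sequence is: P(data | box A) = (9/10)(8/9)(7/8)(1/7)(6/6) = 1/10; P(data | box B) = (4/8)(3/7)(2/6)(4/5)(1/4) = 1/70.
Multiplying each by its prior: 1/2 · 1/10 = 1/20, 1/2 · 1/70 = 1/140; these sum to 2/35.
Therefore the posterior P(box B | data) = (1/140) / (2/35) = 1/8.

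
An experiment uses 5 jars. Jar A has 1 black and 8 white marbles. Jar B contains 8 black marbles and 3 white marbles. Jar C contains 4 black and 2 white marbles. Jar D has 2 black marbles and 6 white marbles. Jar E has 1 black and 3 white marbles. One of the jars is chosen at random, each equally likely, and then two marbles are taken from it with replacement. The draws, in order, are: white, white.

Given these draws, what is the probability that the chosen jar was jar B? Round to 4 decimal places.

Compute the likelihood of the observed sequence for each case: P(data | jar A) = (8/9)(8/9) = 0.79012; P(data | jar B) = (3/11)(3/11) = 0.07438; P(data | jar C) = (2/6)(2/6) = 0.11111; P(data | jar D) = (6/8)(6/8) = 0.5625; P(data | jar E) = (3/4)(3/4) = 0.5625.
Weighting by the prior gives 1/5 · 0.79012 = 0.15802, 1/5 · 0.07438 = 0.014876, 1/5 · 0.11111 = 0.022222, 1/5 · 0.5625 = 0.1125, 1/5 · 0.5625 = 0.1125; with total 0.42012.
By Bayes' rule, P(jar B | data) = (0.014876) / (0.42012) = 0.035409.

0.0354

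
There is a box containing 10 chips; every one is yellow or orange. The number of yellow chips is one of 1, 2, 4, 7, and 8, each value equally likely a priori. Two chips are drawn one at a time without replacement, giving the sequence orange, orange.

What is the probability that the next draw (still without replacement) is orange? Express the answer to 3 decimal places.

The likelihood of the observed sequence under each hypothesis: P(data | r = 1) = (9/10)(8/9) = 4/5; P(data | r = 2) = (8/10)(7/9) = 28/45; P(data | r = 4) = (6/10)(5/9) = 1/3; P(data | r = 7) = (3/10)(2/9) = 1/15; P(data | r = 8) = (2/10)(1/9) = 1/45.
Multiplying each by its prior: 1/5 · 4/5 = 4/25, 1/5 · 28/45 = 28/225, 1/5 · 1/3 = 1/15, 1/5 · 1/15 = 1/75, 1/5 · 1/45 = 1/225; these sum to 83/225.
Dividing through by the total gives posterior P(r = 1 | data) = 36/83, P(r = 2 | data) = 28/83, P(r = 4 | data) = 15/83, P(r = 7 | data) = 3/83, P(r = 8 | data) = 1/83.
The predictive probability is P(orange next | data) = (7/8)(36/83) + (3/4)(28/83) + (1/2)(15/83) + (1/8)(3/83) + (0)(1/83) = 483/664.

0.727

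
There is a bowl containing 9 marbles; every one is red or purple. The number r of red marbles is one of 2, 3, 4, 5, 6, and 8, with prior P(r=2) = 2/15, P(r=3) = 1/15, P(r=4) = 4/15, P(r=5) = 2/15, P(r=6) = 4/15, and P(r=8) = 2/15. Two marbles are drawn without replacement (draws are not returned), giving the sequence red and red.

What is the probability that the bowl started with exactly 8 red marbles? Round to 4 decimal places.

The likelihood of the observed sequence under each hypothesis: P(data | r = 2) = (2/9)(1/8) = 1/36; P(data | r = 3) = (3/9)(2/8) = 1/12; P(data | r = 4) = (4/9)(3/8) = 1/6; P(data | r = 5) = (5/9)(4/8) = 5/18; P(data | r = 6) = (6/9)(5/8) = 5/12; P(data | r = 8) = (8/9)(7/8) = 7/9.
Multiplying each by its prior: 2/15 · 1/36 = 1/270, 1/15 · 1/12 = 1/180, 4/15 · 1/6 = 2/45, 2/15 · 5/18 = 1/27, 4/15 · 5/12 = 1/9, 2/15 · 7/9 = 14/135; these sum to 11/36.
Hence P(r = 8 | data) = (14/135) / (11/36) = 56/165.

0.3394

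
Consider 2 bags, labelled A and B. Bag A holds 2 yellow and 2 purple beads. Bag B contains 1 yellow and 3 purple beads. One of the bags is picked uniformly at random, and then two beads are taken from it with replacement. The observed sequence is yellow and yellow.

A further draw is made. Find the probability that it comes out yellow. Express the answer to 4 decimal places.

For each hypothesis, P(data | H) works out to: P(data | bag A) = (2/4)(2/4) = 1/4; P(data | bag B) = (1/4)(1/4) = 1/16.
The prior-weighted likelihoods are 1/2 · 1/4 = 1/8, 1/2 · 1/16 = 1/32; with total 5/32.
Dividing through by the total gives posterior P(bag A | data) = 4/5, P(bag B | data) = 1/5.
The predictive probability is P(yellow next | data) = (1/2)(4/5) + (1/4)(1/5) = 9/20.

0.4500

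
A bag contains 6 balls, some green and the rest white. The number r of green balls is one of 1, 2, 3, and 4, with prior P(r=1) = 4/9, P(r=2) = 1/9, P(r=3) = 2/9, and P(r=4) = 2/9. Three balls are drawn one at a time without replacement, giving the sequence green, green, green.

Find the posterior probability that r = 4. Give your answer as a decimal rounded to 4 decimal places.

Compute the likelihood of the observed sequence for each case: P(data | r = 1) = (1/6)(0/5) = 0; P(data | r = 2) = (2/6)(1/5)(0/4) = 0; P(data | r = 3) = (3/6)(2/5)(1/4) = 1/20; P(data | r = 4) = (4/6)(3/5)(2/4) = 1/5.
Weighting by the prior gives 4/9 · 0 = 0, 1/9 · 0 = 0, 2/9 · 1/20 = 1/90, 2/9 · 1/5 = 2/45; these sum to 1/18.
By Bayes' rule, P(r = 4 | data) = (2/45) / (1/18) = 4/5.

0.8000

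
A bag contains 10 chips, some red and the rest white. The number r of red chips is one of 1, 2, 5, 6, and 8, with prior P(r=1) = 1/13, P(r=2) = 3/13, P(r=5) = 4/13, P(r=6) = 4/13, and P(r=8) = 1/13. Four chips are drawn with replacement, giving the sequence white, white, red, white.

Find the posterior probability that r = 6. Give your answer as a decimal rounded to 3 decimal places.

Compute the likelihood of the observed sequence for each case: P(data | r = 1) = (9/10)(9/10)(1/10)(9/10) = 0.0729; P(data | r = 2) = (8/10)(8/10)(2/10)(8/10) = 0.1024; P(data | r = 5) = (5/10)(5/10)(5/10)(5/10) = 0.0625; P(data | r = 6) = (4/10)(4/10)(6/10)(4/10) = 0.0384; P(data | r = 8) = (2/10)(2/10)(8/10)(2/10) = 0.0064.
Weighting by the prior gives 1/13 · 0.0729 = 0.0056077, 3/13 · 0.1024 = 0.023631, 4/13 · 0.0625 = 0.019231, 4/13 · 0.0384 = 0.011815, 1/13 · 0.0064 = 0.00049231; with total 0.060777.
Therefore the posterior P(r = 6 | data) = (0.011815) / (0.060777) = 0.19441.

0.194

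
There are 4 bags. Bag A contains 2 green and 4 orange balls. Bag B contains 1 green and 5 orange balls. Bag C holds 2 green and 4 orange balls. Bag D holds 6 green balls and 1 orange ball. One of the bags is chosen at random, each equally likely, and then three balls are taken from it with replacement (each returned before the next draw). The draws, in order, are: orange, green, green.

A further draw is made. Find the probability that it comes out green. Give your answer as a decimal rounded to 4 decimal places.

0.5184

Under each hypothesis, the probability of the observed sequence is: P(data | bag A) = (4/6)(2/6)(2/6) = 0.074074; P(data | bag B) = (5/6)(1/6)(1/6) = 0.023148; P(data | bag C) = (4/6)(2/6)(2/6) = 0.074074; P(data | bag D) = (1/7)(6/7)(6/7) = 0.10496.
The prior-weighted likelihoods are 1/4 · 0.074074 = 0.018519, 1/4 · 0.023148 = 0.005787, 1/4 · 0.074074 = 0.018519, 1/4 · 0.10496 = 0.026239; summing to 0.069063.
Dividing through by the total gives posterior P(bag A | data) = 0.26814, P(bag B | data) = 0.083793, P(bag C | data) = 0.26814, P(bag D | data) = 0.37993.
The predictive probability is P(green next | data) = (1/3)(0.26814) + (1/6)(0.083793) + (1/3)(0.26814) + (6/7)(0.37993) = 0.51838.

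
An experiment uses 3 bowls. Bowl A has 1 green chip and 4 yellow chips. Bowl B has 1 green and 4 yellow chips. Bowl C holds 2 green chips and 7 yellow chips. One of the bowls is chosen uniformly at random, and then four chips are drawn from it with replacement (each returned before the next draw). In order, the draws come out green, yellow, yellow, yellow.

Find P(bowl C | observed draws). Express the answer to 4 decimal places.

0.3380

For each hypothesis, P(data | H) works out to: P(data | bowl A) = (1/5)(4/5)(4/5)(4/5) = 0.1024; P(data | bowl B) = (1/5)(4/5)(4/5)(4/5) = 0.1024; P(data | bowl C) = (2/9)(7/9)(7/9)(7/9) = 0.10456.
Multiplying each by its prior: 1/3 · 0.1024 = 0.034133, 1/3 · 0.1024 = 0.034133, 1/3 · 0.10456 = 0.034852; with total 0.10312.
By Bayes' rule, P(bowl C | data) = (0.034852) / (0.10312) = 0.33798.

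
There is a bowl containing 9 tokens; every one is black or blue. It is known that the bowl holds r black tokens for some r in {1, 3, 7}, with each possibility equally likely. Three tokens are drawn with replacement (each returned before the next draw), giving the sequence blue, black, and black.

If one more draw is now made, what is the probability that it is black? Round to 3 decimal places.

Compute the likelihood of the observed sequence for each case: P(data | r = 1) = (8/9)(1/9)(1/9) = 0.010974; P(data | r = 3) = (6/9)(3/9)(3/9) = 0.074074; P(data | r = 7) = (2/9)(7/9)(7/9) = 0.13443.
Multiplying each by its prior: 1/3 · 0.010974 = 0.003658, 1/3 · 0.074074 = 0.024691, 1/3 · 0.13443 = 0.04481; with total 0.07316.
The posterior is then P(r = 1 | data) = 0.05, P(r = 3 | data) = 0.3375, P(r = 7 | data) = 0.6125.
The predictive probability is P(black next | data) = (1/9)(0.05) + (1/3)(0.3375) + (7/9)(0.6125) = 0.59444.

0.594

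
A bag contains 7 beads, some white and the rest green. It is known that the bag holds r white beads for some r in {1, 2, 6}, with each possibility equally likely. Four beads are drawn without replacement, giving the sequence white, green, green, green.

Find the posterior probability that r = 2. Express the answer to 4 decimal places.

Compute the likelihood of the observed sequence for each case: P(data | r = 1) = (1/7)(6/6)(5/5)(4/4) = 1/7; P(data | r = 2) = (2/7)(5/6)(4/5)(3/4) = 1/7; P(data | r = 6) = (6/7)(1/6)(0/5) = 0.
The prior-weighted likelihoods are 1/3 · 1/7 = 1/21, 1/3 · 1/7 = 1/21, 1/3 · 0 = 0; these sum to 2/21.
By Bayes' rule, P(r = 2 | data) = (1/21) / (2/21) = 1/2.

0.5000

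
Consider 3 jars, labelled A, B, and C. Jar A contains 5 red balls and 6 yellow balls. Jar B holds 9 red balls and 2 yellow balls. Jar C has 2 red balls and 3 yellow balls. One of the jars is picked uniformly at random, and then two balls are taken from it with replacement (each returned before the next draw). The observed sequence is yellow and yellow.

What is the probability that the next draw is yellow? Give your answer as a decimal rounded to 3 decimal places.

Compute the likelihood of the observed sequence for each case: P(data | jar A) = (6/11)(6/11) = 0.29752; P(data | jar B) = (2/11)(2/11) = 0.033058; P(data | jar C) = (3/5)(3/5) = 0.36.
Multiplying each by its prior: 1/3 · 0.29752 = 0.099174, 1/3 · 0.033058 = 0.011019, 1/3 · 0.36 = 0.12; with total 0.23019.
Dividing through by the total gives posterior P(jar A | data) = 0.43083, P(jar B | data) = 0.04787, P(jar C | data) = 0.5213.
The predictive probability is P(yellow next | data) = (6/11)(0.43083) + (2/11)(0.04787) + (3/5)(0.5213) = 0.55648.

0.556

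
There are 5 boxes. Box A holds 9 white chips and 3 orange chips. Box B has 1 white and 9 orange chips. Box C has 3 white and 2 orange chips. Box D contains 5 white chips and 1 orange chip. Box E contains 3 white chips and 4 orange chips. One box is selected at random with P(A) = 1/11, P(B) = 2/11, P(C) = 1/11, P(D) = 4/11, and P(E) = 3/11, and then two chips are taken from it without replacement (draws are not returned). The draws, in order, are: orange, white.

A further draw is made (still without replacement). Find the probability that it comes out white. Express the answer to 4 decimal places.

Compute the likelihood of the observed sequence for each case: P(data | box A) = (3/12)(9/11) = 0.20455; P(data | box B) = (9/10)(1/9) = 0.1; P(data | box C) = (2/5)(3/4) = 0.3; P(data | box D) = (1/6)(5/5) = 0.16667; P(data | box E) = (4/7)(3/6) = 0.28571.
Weighting by the prior gives 1/11 · 0.20455 = 0.018595, 2/11 · 0.1 = 0.018182, 1/11 · 0.3 = 0.027273, 4/11 · 0.16667 = 0.060606, 3/11 · 0.28571 = 0.077922; with total 0.20258.
Normalising, the posterior is P(box A | data) = 0.091792, P(box B | data) = 0.089752, P(box C | data) = 0.13463, P(box D | data) = 0.29917, P(box E | data) = 0.38465.
Averaging over the posterior, P(white next | data) = (4/5)(0.091792) + (0)(0.089752) + (2/3)(0.13463) + (1)(0.29917) + (2/5)(0.38465) = 0.61622.

0.6162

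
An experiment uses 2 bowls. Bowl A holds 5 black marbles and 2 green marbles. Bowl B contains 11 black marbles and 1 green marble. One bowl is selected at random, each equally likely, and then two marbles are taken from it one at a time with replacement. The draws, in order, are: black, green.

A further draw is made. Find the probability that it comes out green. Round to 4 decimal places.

0.2306

For each hypothesis, P(data | H) works out to: P(data | bowl A) = (5/7)(2/7) = 0.20408; P(data | bowl B) = (11/12)(1/12) = 0.076389.
Multiplying each by its prior: 1/2 · 0.20408 = 0.10204, 1/2 · 0.076389 = 0.038194; with total 0.14024.
The posterior is then P(bowl A | data) = 0.72764, P(bowl B | data) = 0.27236.
So P(green next | data) = Σ P(green next | H) P(H | data) = (2/7)(0.72764) + (1/12)(0.27236) = 0.23059.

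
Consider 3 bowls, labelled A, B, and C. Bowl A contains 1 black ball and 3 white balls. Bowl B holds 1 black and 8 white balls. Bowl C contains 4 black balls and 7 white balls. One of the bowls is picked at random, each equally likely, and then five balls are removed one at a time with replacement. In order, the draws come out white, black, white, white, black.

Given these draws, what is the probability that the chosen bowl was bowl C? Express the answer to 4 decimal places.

0.4930

Under each hypothesis, the probability of the observed sequence is: P(data | bowl A) = (3/4)(1/4)(3/4)(3/4)(1/4) = 0.026367; P(data | bowl B) = (8/9)(1/9)(8/9)(8/9)(1/9) = 0.0086708; P(data | bowl C) = (7/11)(4/11)(7/11)(7/11)(4/11) = 0.034076.
The prior-weighted likelihoods are 1/3 · 0.026367 = 0.0087891, 1/3 · 0.0086708 = 0.0028903, 1/3 · 0.034076 = 0.011359; with total 0.023038.
Therefore the posterior P(bowl C | data) = (0.011359) / (0.023038) = 0.49304.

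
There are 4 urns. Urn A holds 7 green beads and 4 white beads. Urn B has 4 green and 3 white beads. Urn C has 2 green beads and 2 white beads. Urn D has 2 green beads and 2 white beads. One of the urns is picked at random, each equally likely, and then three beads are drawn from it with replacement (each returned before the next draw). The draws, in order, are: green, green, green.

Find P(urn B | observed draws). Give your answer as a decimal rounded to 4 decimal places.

The likelihood of the observed sequence under each hypothesis: P(data | urn A) = (7/11)(7/11)(7/11) = 0.2577; P(data | urn B) = (4/7)(4/7)(4/7) = 0.18659; P(data | urn C) = (2/4)(2/4)(2/4) = 0.125; P(data | urn D) = (2/4)(2/4)(2/4) = 0.125.
Multiplying each by its prior: 1/4 · 0.2577 = 0.064425, 1/4 · 0.18659 = 0.046647, 1/4 · 0.125 = 0.03125, 1/4 · 0.125 = 0.03125; summing to 0.17357.
Hence P(urn B | data) = (0.046647) / (0.17357) = 0.26875.

0.2687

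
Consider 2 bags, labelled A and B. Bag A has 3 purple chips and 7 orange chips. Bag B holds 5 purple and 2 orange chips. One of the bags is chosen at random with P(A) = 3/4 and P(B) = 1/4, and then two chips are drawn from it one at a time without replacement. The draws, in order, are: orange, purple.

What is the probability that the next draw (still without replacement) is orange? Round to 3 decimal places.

The likelihood of the observed sequence under each hypothesis: P(data | bag A) = (7/10)(3/9) = 7/30; P(data | bag B) = (2/7)(5/6) = 5/21.
Multiplying each by its prior: 3/4 · 7/30 = 7/40, 1/4 · 5/21 = 5/84; these sum to 197/840.
The posterior is then P(bag A | data) = 147/197, P(bag B | data) = 50/197.
The predictive probability is P(orange next | data) = (3/4)(147/197) + (1/5)(50/197) = 481/788.

0.610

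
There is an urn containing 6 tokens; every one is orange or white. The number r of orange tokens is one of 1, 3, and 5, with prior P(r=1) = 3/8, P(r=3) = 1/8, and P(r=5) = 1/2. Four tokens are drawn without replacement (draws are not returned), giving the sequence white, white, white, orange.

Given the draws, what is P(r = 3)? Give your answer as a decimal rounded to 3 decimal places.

Compute the likelihood of the observed sequence for each case: P(data | r = 1) = (5/6)(4/5)(3/4)(1/3) = 1/6; P(data | r = 3) = (3/6)(2/5)(1/4)(3/3) = 1/20; P(data | r = 5) = (1/6)(0/5) = 0.
Weighting by the prior gives 3/8 · 1/6 = 1/16, 1/8 · 1/20 = 1/160, 1/2 · 0 = 0; summing to 11/160.
By Bayes' rule, P(r = 3 | data) = (1/160) / (11/160) = 1/11.

0.091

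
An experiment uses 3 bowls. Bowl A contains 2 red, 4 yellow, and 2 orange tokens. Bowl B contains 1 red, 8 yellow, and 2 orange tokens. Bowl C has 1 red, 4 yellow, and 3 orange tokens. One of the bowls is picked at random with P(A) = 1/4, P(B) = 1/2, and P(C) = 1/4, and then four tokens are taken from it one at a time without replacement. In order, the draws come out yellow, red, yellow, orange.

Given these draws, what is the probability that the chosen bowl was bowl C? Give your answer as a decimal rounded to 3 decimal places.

0.274

Under each hypothesis, the probability of the observed sequence is: P(data | bowl A) = (4/8)(2/7)(3/6)(2/5) = 0.028571; P(data | bowl B) = (8/11)(1/10)(7/9)(2/8) = 0.014141; P(data | bowl C) = (4/8)(1/7)(3/6)(3/5) = 0.021429.
Multiplying each by its prior: 1/4 · 0.028571 = 0.0071429, 1/2 · 0.014141 = 0.0070707, 1/4 · 0.021429 = 0.0053571; with total 0.019571.
By Bayes' rule, P(bowl C | data) = (0.0053571) / (0.019571) = 0.27373.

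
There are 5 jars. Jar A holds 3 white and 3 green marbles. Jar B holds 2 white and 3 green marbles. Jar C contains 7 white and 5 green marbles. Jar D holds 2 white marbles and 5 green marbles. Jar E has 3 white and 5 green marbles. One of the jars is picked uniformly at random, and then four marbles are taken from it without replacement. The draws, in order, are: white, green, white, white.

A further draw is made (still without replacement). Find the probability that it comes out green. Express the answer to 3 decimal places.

0.717

Under each hypothesis, the probability of the observed sequence is: P(data | jar A) = (3/6)(3/5)(2/4)(1/3) = 0.05; P(data | jar B) = (2/5)(3/4)(1/3)(0/2) = 0; P(data | jar C) = (7/12)(5/11)(6/10)(5/9) = 0.088384; P(data | jar D) = (2/7)(5/6)(1/5)(0/4) = 0; P(data | jar E) = (3/8)(5/7)(2/6)(1/5) = 0.017857.
The prior-weighted likelihoods are 1/5 · 0.05 = 0.01, 1/5 · 0 = 0, 1/5 · 0.088384 = 0.017677, 1/5 · 0 = 0, 1/5 · 0.017857 = 0.0035714; with total 0.031248.
The posterior is then P(jar A | data) = 0.32002, P(jar B | data) = 0, P(jar C | data) = 0.56569, P(jar D | data) = 0, P(jar E | data) = 0.11429.
So P(green next | data) = Σ P(green next | H) P(H | data) = (1)(0.32002) + (1/2)(0.56569) + (1)(0.11429) = 0.71716.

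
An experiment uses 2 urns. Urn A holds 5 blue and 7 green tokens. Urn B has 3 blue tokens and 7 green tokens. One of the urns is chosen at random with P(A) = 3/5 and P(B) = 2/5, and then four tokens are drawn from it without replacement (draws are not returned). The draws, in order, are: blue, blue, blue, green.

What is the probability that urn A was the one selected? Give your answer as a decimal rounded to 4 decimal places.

0.8642

Under each hypothesis, the probability of the observed sequence is: P(data | urn A) = (5/12)(4/11)(3/10)(7/9) = 0.035354; P(data | urn B) = (3/10)(2/9)(1/8)(7/7) = 0.0083333.
Multiplying each by its prior: 3/5 · 0.035354 = 0.021212, 2/5 · 0.0083333 = 0.0033333; summing to 0.024545.
By Bayes' rule, P(urn A | data) = (0.021212) / (0.024545) = 0.8642.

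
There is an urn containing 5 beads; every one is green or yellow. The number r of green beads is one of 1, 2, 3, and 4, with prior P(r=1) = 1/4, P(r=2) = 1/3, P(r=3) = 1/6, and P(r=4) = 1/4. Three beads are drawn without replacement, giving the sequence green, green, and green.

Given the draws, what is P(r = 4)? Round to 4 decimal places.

0.8571

For each hypothesis, P(data | H) works out to: P(data | r = 1) = (1/5)(0/4) = 0; P(data | r = 2) = (2/5)(1/4)(0/3) = 0; P(data | r = 3) = (3/5)(2/4)(1/3) = 1/10; P(data | r = 4) = (4/5)(3/4)(2/3) = 2/5.
Multiplying each by its prior: 1/4 · 0 = 0, 1/3 · 0 = 0, 1/6 · 1/10 = 1/60, 1/4 · 2/5 = 1/10; these sum to 7/60.
Hence P(r = 4 | data) = (1/10) / (7/60) = 6/7.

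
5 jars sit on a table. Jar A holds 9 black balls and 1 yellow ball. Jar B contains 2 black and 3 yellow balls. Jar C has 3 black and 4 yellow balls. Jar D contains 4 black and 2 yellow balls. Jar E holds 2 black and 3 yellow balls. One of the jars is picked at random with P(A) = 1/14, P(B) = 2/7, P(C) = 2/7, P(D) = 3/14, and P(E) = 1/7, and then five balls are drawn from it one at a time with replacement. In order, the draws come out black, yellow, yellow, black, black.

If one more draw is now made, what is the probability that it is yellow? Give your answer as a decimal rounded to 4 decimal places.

For each hypothesis, P(data | H) works out to: P(data | jar A) = (9/10)(1/10)(1/10)(9/10)(9/10) = 0.00729; P(data | jar B) = (2/5)(3/5)(3/5)(2/5)(2/5) = 0.02304; P(data | jar C) = (3/7)(4/7)(4/7)(3/7)(3/7) = 0.025704; P(data | jar D) = (4/6)(2/6)(2/6)(4/6)(4/6) = 0.032922; P(data | jar E) = (2/5)(3/5)(3/5)(2/5)(2/5) = 0.02304.
The prior-weighted likelihoods are 1/14 · 0.00729 = 0.00052071, 2/7 · 0.02304 = 0.0065829, 2/7 · 0.025704 = 0.0073439, 3/14 · 0.032922 = 0.0070547, 1/7 · 0.02304 = 0.0032914; with total 0.024794.
The posterior is then P(jar A | data) = 0.021002, P(jar B | data) = 0.26551, P(jar C | data) = 0.2962, P(jar D | data) = 0.28454, P(jar E | data) = 0.13275.
Averaging over the posterior, P(yellow next | data) = (1/10)(0.021002) + (3/5)(0.26551) + (4/7)(0.2962) + (1/3)(0.28454) + (3/5)(0.13275) = 0.50516.

0.5052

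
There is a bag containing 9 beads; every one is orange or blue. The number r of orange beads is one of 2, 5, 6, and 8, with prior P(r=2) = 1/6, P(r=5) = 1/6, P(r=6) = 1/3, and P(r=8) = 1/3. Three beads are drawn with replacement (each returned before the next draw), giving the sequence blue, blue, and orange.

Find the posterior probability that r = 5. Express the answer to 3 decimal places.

0.265

For each hypothesis, P(data | H) works out to: P(data | r = 2) = (7/9)(7/9)(2/9) = 0.13443; P(data | r = 5) = (4/9)(4/9)(5/9) = 0.10974; P(data | r = 6) = (3/9)(3/9)(6/9) = 0.074074; P(data | r = 8) = (1/9)(1/9)(8/9) = 0.010974.
The prior-weighted likelihoods are 1/6 · 0.13443 = 0.022405, 1/6 · 0.10974 = 0.01829, 1/3 · 0.074074 = 0.024691, 1/3 · 0.010974 = 0.003658; these sum to 0.069044.
Hence P(r = 5 | data) = (0.01829) / (0.069044) = 0.2649.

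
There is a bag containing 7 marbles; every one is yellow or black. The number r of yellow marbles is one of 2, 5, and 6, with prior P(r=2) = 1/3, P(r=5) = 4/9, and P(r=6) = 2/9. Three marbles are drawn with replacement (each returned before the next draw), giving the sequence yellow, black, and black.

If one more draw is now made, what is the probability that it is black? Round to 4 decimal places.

0.5443

Under each hypothesis, the probability of the observed sequence is: P(data | r = 2) = (2/7)(5/7)(5/7) = 0.14577; P(data | r = 5) = (5/7)(2/7)(2/7) = 0.058309; P(data | r = 6) = (6/7)(1/7)(1/7) = 0.017493.
Weighting by the prior gives 1/3 · 0.14577 = 0.048591, 4/9 · 0.058309 = 0.025915, 2/9 · 0.017493 = 0.0038873; summing to 0.078393.
Normalising, the posterior is P(r = 2 | data) = 0.61983, P(r = 5 | data) = 0.33058, P(r = 6 | data) = 0.049587.
Averaging over the posterior, P(black next | data) = (5/7)(0.61983) + (2/7)(0.33058) + (1/7)(0.049587) = 0.54427.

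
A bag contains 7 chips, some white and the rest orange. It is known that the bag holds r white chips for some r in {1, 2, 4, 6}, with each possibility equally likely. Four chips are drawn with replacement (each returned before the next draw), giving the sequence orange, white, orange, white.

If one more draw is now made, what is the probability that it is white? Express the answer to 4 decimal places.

0.4647

Compute the likelihood of the observed sequence for each case: P(data | r = 1) = (6/7)(1/7)(6/7)(1/7) = 0.014994; P(data | r = 2) = (5/7)(2/7)(5/7)(2/7) = 0.041649; P(data | r = 4) = (3/7)(4/7)(3/7)(4/7) = 0.059975; P(data | r = 6) = (1/7)(6/7)(1/7)(6/7) = 0.014994.
Multiplying each by its prior: 1/4 · 0.014994 = 0.0037484, 1/4 · 0.041649 = 0.010412, 1/4 · 0.059975 = 0.014994, 1/4 · 0.014994 = 0.0037484; these sum to 0.032903.
Dividing through by the total gives posterior P(r = 1 | data) = 0.11392, P(r = 2 | data) = 0.31646, P(r = 4 | data) = 0.4557, P(r = 6 | data) = 0.11392.
The predictive probability is P(white next | data) = (1/7)(0.11392) + (2/7)(0.31646) + (4/7)(0.4557) + (6/7)(0.11392) = 0.46474.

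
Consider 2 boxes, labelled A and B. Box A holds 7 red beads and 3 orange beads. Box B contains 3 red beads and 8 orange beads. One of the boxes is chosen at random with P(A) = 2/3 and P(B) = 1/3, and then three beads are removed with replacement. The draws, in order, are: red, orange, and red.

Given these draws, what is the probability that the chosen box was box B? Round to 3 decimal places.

The likelihood of the observed sequence under each hypothesis: P(data | box A) = (7/10)(3/10)(7/10) = 0.147; P(data | box B) = (3/11)(8/11)(3/11) = 0.054095.
Weighting by the prior gives 2/3 · 0.147 = 0.098, 1/3 · 0.054095 = 0.018032; summing to 0.11603.
Therefore the posterior P(box B | data) = (0.018032) / (0.11603) = 0.1554.

0.155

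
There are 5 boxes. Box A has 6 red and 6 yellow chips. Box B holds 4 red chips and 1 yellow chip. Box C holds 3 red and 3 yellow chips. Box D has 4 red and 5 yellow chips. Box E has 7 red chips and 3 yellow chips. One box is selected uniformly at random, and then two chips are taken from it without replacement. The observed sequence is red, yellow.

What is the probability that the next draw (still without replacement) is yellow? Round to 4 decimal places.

0.3921

Compute the likelihood of the observed sequence for each case: P(data | box A) = (6/12)(6/11) = 0.27273; P(data | box B) = (4/5)(1/4) = 0.2; P(data | box C) = (3/6)(3/5) = 0.3; P(data | box D) = (4/9)(5/8) = 0.27778; P(data | box E) = (7/10)(3/9) = 0.23333.
Weighting by the prior gives 1/5 · 0.27273 = 0.054545, 1/5 · 0.2 = 0.04, 1/5 · 0.3 = 0.06, 1/5 · 0.27778 = 0.055556, 1/5 · 0.23333 = 0.046667; summing to 0.25677.
Normalising, the posterior is P(box A | data) = 0.21243, P(box B | data) = 0.15578, P(box C | data) = 0.23367, P(box D | data) = 0.21637, P(box E | data) = 0.18175.
The predictive probability is P(yellow next | data) = (1/2)(0.21243) + (0)(0.15578) + (1/2)(0.23367) + (4/7)(0.21637) + (1/4)(0.18175) = 0.39213.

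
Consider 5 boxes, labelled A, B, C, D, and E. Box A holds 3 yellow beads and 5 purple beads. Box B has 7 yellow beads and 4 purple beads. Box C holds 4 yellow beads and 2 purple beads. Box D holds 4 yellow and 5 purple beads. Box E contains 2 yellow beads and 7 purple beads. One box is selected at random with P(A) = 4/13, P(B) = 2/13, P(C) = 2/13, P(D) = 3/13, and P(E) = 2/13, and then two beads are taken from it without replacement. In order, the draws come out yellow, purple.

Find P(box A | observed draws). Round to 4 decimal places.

0.3212

For each hypothesis, P(data | H) works out to: P(data | box A) = (3/8)(5/7) = 0.26786; P(data | box B) = (7/11)(4/10) = 0.25455; P(data | box C) = (4/6)(2/5) = 0.26667; P(data | box D) = (4/9)(5/8) = 0.27778; P(data | box E) = (2/9)(7/8) = 0.19444.
Multiplying each by its prior: 4/13 · 0.26786 = 0.082418, 2/13 · 0.25455 = 0.039161, 2/13 · 0.26667 = 0.041026, 3/13 · 0.27778 = 0.064103, 2/13 · 0.19444 = 0.029915; these sum to 0.25662.
Hence P(box A | data) = (0.082418) / (0.25662) = 0.32116.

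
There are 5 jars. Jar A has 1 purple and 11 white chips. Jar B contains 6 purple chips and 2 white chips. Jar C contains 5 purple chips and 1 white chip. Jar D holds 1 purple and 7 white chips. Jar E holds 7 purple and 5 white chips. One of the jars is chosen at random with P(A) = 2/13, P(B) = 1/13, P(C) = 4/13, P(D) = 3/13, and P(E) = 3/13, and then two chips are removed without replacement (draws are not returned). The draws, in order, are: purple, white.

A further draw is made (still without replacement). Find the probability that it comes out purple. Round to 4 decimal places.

0.5962

The likelihood of the observed sequence under each hypothesis: P(data | jar A) = (1/12)(11/11) = 0.083333; P(data | jar B) = (6/8)(2/7) = 0.21429; P(data | jar C) = (5/6)(1/5) = 0.16667; P(data | jar D) = (1/8)(7/7) = 0.125; P(data | jar E) = (7/12)(5/11) = 0.26515.
The prior-weighted likelihoods are 2/13 · 0.083333 = 0.012821, 1/13 · 0.21429 = 0.016484, 4/13 · 0.16667 = 0.051282, 3/13 · 0.125 = 0.028846, 3/13 · 0.26515 = 0.061189; these sum to 0.17062.
Normalising, the posterior is P(jar A | data) = 0.07514, P(jar B | data) = 0.096609, P(jar C | data) = 0.30056, P(jar D | data) = 0.16907, P(jar E | data) = 0.35862.
So P(purple next | data) = Σ P(purple next | H) P(H | data) = (0)(0.07514) + (5/6)(0.096609) + (1)(0.30056) + (0)(0.16907) + (3/5)(0.35862) = 0.59624.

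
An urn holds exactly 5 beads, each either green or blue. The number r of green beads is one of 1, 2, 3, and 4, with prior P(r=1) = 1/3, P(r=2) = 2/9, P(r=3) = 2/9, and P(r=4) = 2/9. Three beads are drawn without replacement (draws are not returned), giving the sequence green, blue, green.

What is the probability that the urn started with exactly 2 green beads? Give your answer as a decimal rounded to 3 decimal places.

0.200

For each hypothesis, P(data | H) works out to: P(data | r = 1) = (1/5)(4/4)(0/3) = 0; P(data | r = 2) = (2/5)(3/4)(1/3) = 1/10; P(data | r = 3) = (3/5)(2/4)(2/3) = 1/5; P(data | r = 4) = (4/5)(1/4)(3/3) = 1/5.
Multiplying each by its prior: 1/3 · 0 = 0, 2/9 · 1/10 = 1/45, 2/9 · 1/5 = 2/45, 2/9 · 1/5 = 2/45; summing to 1/9.
By Bayes' rule, P(r = 2 | data) = (1/45) / (1/9) = 1/5.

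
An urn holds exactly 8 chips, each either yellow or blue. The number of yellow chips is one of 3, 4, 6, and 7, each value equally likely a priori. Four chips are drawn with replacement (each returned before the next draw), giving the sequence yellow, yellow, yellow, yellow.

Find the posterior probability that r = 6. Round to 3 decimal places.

0.321

For each hypothesis, P(data | H) works out to: P(data | r = 3) = (3/8)(3/8)(3/8)(3/8) = 0.019775; P(data | r = 4) = (4/8)(4/8)(4/8)(4/8) = 0.0625; P(data | r = 6) = (6/8)(6/8)(6/8)(6/8) = 0.31641; P(data | r = 7) = (7/8)(7/8)(7/8)(7/8) = 0.58618.
The prior-weighted likelihoods are 1/4 · 0.019775 = 0.0049438, 1/4 · 0.0625 = 0.015625, 1/4 · 0.31641 = 0.079102, 1/4 · 0.58618 = 0.14655; summing to 0.24622.
Hence P(r = 6 | data) = (0.079102) / (0.24622) = 0.32127.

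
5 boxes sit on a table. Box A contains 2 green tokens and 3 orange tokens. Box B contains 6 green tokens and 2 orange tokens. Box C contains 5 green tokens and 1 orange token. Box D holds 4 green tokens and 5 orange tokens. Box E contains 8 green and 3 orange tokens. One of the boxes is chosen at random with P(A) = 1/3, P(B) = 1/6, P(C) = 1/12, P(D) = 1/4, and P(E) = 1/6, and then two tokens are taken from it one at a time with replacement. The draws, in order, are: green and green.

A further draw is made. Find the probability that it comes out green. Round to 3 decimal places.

The likelihood of the observed sequence under each hypothesis: P(data | box A) = (2/5)(2/5) = 0.16; P(data | box B) = (6/8)(6/8) = 0.5625; P(data | box C) = (5/6)(5/6) = 0.69444; P(data | box D) = (4/9)(4/9) = 0.19753; P(data | box E) = (8/11)(8/11) = 0.52893.
Weighting by the prior gives 1/3 · 0.16 = 0.053333, 1/6 · 0.5625 = 0.09375, 1/12 · 0.69444 = 0.05787, 1/4 · 0.19753 = 0.049383, 1/6 · 0.52893 = 0.088154; with total 0.34249.
The posterior is then P(box A | data) = 0.15572, P(box B | data) = 0.27373, P(box C | data) = 0.16897, P(box D | data) = 0.14419, P(box E | data) = 0.25739.
Averaging over the posterior, P(green next | data) = (2/5)(0.15572) + (3/4)(0.27373) + (5/6)(0.16897) + (4/9)(0.14419) + (8/11)(0.25739) = 0.65967.

0.660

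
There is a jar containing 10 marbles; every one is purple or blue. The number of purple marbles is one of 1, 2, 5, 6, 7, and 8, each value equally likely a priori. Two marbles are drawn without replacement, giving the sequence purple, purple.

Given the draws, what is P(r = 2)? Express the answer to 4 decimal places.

0.0133

Under each hypothesis, the probability of the observed sequence is: P(data | r = 1) = (1/10)(0/9) = 0; P(data | r = 2) = (2/10)(1/9) = 1/45; P(data | r = 5) = (5/10)(4/9) = 2/9; P(data | r = 6) = (6/10)(5/9) = 1/3; P(data | r = 7) = (7/10)(6/9) = 7/15; P(data | r = 8) = (8/10)(7/9) = 28/45.
Weighting by the prior gives 1/6 · 0 = 0, 1/6 · 1/45 = 1/270, 1/6 · 2/9 = 1/27, 1/6 · 1/3 = 1/18, 1/6 · 7/15 = 7/90, 1/6 · 28/45 = 14/135; with total 5/18.
Hence P(r = 2 | data) = (1/270) / (5/18) = 1/75.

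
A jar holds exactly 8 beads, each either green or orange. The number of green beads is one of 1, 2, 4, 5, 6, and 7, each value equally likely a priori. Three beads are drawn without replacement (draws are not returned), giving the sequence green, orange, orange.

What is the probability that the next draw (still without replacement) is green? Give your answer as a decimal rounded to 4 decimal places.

0.4000

Compute the likelihood of the observed sequence for each case: P(data | r = 1) = (1/8)(7/7)(6/6) = 1/8; P(data | r = 2) = (2/8)(6/7)(5/6) = 5/28; P(data | r = 4) = (4/8)(4/7)(3/6) = 1/7; P(data | r = 5) = (5/8)(3/7)(2/6) = 5/56; P(data | r = 6) = (6/8)(2/7)(1/6) = 1/28; P(data | r = 7) = (7/8)(1/7)(0/6) = 0.
The prior-weighted likelihoods are 1/6 · 1/8 = 1/48, 1/6 · 5/28 = 5/168, 1/6 · 1/7 = 1/42, 1/6 · 5/56 = 5/336, 1/6 · 1/28 = 1/168, 1/6 · 0 = 0; these sum to 2/21.
Normalising, the posterior is P(r = 1 | data) = 7/32, P(r = 2 | data) = 5/16, P(r = 4 | data) = 1/4, P(r = 5 | data) = 5/32, P(r = 6 | data) = 1/16, P(r = 7 | data) = 0.
The predictive probability is P(green next | data) = (0)(7/32) + (1/5)(5/16) + (3/5)(1/4) + (4/5)(5/32) + (1)(1/16) = 2/5.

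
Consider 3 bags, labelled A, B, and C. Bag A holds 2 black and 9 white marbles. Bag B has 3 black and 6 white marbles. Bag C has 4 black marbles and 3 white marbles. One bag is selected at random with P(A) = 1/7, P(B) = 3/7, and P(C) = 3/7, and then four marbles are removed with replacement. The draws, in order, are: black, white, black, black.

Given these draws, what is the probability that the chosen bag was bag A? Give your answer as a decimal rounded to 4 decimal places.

Compute the likelihood of the observed sequence for each case: P(data | bag A) = (2/11)(9/11)(2/11)(2/11) = 0.0049177; P(data | bag B) = (3/9)(6/9)(3/9)(3/9) = 0.024691; P(data | bag C) = (4/7)(3/7)(4/7)(4/7) = 0.079967.
The prior-weighted likelihoods are 1/7 · 0.0049177 = 0.00070253, 3/7 · 0.024691 = 0.010582, 3/7 · 0.079967 = 0.034271; with total 0.045556.
By Bayes' rule, P(bag A | data) = (0.00070253) / (0.045556) = 0.015421.

0.0154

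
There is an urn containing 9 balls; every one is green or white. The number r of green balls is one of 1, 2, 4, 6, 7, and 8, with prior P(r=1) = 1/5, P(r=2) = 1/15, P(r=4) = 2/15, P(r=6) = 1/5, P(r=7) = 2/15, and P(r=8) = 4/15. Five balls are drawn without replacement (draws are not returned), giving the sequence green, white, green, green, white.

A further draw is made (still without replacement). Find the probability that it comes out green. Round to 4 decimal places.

0.6818

Under each hypothesis, the probability of the observed sequence is: P(data | r = 1) = (1/9)(8/8)(0/7) = 0; P(data | r = 2) = (2/9)(7/8)(1/7)(0/6) = 0; P(data | r = 4) = (4/9)(5/8)(3/7)(2/6)(4/5) = 2/63; P(data | r = 6) = (6/9)(3/8)(5/7)(4/6)(2/5) = 1/21; P(data | r = 7) = (7/9)(2/8)(6/7)(5/6)(1/5) = 1/36; P(data | r = 8) = (8/9)(1/8)(7/7)(6/6)(0/5) = 0.
Multiplying each by its prior: 1/5 · 0 = 0, 1/15 · 0 = 0, 2/15 · 2/63 = 4/945, 1/5 · 1/21 = 1/105, 2/15 · 1/36 = 1/270, 4/15 · 0 = 0; summing to 11/630.
Dividing through by the total gives posterior P(r = 1 | data) = 0, P(r = 2 | data) = 0, P(r = 4 | data) = 8/33, P(r = 6 | data) = 6/11, P(r = 7 | data) = 7/33, P(r = 8 | data) = 0.
Averaging over the posterior, P(green next | data) = (1/4)(8/33) + (3/4)(6/11) + (1)(7/33) = 15/22.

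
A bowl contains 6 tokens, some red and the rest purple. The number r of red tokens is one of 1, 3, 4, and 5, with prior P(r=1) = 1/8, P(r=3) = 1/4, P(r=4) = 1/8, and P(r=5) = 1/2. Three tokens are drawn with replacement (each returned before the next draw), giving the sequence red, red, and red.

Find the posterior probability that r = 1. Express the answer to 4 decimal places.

For each hypothesis, P(data | H) works out to: P(data | r = 1) = (1/6)(1/6)(1/6) = 0.0046296; P(data | r = 3) = (3/6)(3/6)(3/6) = 0.125; P(data | r = 4) = (4/6)(4/6)(4/6) = 0.2963; P(data | r = 5) = (5/6)(5/6)(5/6) = 0.5787.
Multiplying each by its prior: 1/8 · 0.0046296 = 0.0005787, 1/4 · 0.125 = 0.03125, 1/8 · 0.2963 = 0.037037, 1/2 · 0.5787 = 0.28935; summing to 0.35822.
By Bayes' rule, P(r = 1 | data) = (0.0005787) / (0.35822) = 0.0016155.

0.0016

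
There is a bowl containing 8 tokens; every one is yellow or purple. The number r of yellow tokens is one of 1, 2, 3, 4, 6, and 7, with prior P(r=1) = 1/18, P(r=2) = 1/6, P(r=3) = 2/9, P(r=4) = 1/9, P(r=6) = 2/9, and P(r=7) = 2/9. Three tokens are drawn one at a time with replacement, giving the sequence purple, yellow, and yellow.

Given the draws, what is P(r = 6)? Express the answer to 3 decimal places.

Compute the likelihood of the observed sequence for each case: P(data | r = 1) = (7/8)(1/8)(1/8) = 0.013672; P(data | r = 2) = (6/8)(2/8)(2/8) = 0.046875; P(data | r = 3) = (5/8)(3/8)(3/8) = 0.087891; P(data | r = 4) = (4/8)(4/8)(4/8) = 0.125; P(data | r = 6) = (2/8)(6/8)(6/8) = 0.14062; P(data | r = 7) = (1/8)(7/8)(7/8) = 0.095703.
Multiplying each by its prior: 1/18 · 0.013672 = 0.00075955, 1/6 · 0.046875 = 0.0078125, 2/9 · 0.087891 = 0.019531, 1/9 · 0.125 = 0.013889, 2/9 · 0.14062 = 0.03125, 2/9 · 0.095703 = 0.021267; summing to 0.09451.
So P(r = 6 | data) = (0.03125) / (0.09451) = 0.33065.

0.331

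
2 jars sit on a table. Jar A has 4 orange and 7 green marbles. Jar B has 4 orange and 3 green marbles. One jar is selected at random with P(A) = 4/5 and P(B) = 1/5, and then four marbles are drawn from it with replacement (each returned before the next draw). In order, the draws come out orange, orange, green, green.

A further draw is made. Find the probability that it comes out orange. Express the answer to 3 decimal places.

0.409

Compute the likelihood of the observed sequence for each case: P(data | jar A) = (4/11)(4/11)(7/11)(7/11) = 0.053548; P(data | jar B) = (4/7)(4/7)(3/7)(3/7) = 0.059975.
Multiplying each by its prior: 4/5 · 0.053548 = 0.042839, 1/5 · 0.059975 = 0.011995; summing to 0.054834.
Normalising, the posterior is P(jar A | data) = 0.78125, P(jar B | data) = 0.21875.
The predictive probability is P(orange next | data) = (4/11)(0.78125) + (4/7)(0.21875) = 0.40909.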